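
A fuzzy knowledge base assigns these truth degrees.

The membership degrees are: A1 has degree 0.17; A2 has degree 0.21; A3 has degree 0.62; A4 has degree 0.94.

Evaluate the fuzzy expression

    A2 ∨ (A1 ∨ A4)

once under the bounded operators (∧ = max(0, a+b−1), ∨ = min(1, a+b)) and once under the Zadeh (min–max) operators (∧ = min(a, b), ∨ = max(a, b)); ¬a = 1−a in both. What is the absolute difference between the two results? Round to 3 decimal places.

0.060

Under bounded:
  A1 ∨ A4 = min(1, a+b) on (0.17, 0.94) = 1.00
  A2 ∨ (A1 ∨ A4) = min(1, a+b) on (0.21, 1.00) = 1.00
  → value = 1.0000
Under Zadeh (min–max):
  A1 ∨ A4 = max(a, b) on (0.17, 0.94) = 0.94
  A2 ∨ (A1 ∨ A4) = max(a, b) on (0.21, 0.94) = 0.94
  → value = 0.9400
|1.0000 − 0.9400| = 0.060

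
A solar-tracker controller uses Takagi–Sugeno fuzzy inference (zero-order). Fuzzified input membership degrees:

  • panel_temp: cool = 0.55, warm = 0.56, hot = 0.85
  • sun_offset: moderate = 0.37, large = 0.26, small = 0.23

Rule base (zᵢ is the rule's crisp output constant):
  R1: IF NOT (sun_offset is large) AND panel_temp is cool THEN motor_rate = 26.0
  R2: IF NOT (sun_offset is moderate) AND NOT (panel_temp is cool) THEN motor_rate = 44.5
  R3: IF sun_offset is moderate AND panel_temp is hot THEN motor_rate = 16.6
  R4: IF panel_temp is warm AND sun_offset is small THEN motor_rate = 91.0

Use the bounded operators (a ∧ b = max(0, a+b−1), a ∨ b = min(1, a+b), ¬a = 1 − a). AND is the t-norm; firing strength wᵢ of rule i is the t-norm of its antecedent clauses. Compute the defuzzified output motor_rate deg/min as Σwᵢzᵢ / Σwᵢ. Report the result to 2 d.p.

25.00

R1 (z=26.0): ¬large=1−0.26=0.74, cool=0.55; AND[max(0, a+b−1)] → w = 0.29
R2 (z=44.5): ¬moderate=1−0.37=0.63, ¬cool=1−0.55=0.45; AND[max(0, a+b−1)] → w = 0.08
R3 (z=16.6): moderate=0.37, hot=0.85; AND[max(0, a+b−1)] → w = 0.22
R4 (z=91.0): warm=0.56, small=0.23; AND[max(0, a+b−1)] → w = 0.00
Weighted average = (0.29·26.0 + 0.08·44.5 + 0.22·16.6 + 0.00·91.0) / (0.29 + 0.08 + 0.22 + 0.00)
  = 14.7520 / 0.5900 = 25.00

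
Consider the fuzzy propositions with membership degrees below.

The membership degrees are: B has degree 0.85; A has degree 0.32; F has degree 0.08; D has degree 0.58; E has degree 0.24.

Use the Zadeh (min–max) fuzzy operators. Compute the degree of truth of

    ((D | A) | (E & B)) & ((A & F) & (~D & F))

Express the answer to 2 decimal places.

D | A = max(a, b) on (0.58, 0.32) = 0.58
E & B = min(a, b) on (0.24, 0.85) = 0.24
(D | A) | (E & B) = max(a, b) on (0.58, 0.24) = 0.58
A & F = min(a, b) on (0.32, 0.08) = 0.08
~D = 1 − 0.58 = 0.42
~D & F = min(a, b) on (0.42, 0.08) = 0.08
(A & F) & (~D & F) = min(a, b) on (0.08, 0.08) = 0.08
((D | A) | (E & B)) & ((A & F) & (~D & F)) = min(a, b) on (0.58, 0.08) = 0.08

0.08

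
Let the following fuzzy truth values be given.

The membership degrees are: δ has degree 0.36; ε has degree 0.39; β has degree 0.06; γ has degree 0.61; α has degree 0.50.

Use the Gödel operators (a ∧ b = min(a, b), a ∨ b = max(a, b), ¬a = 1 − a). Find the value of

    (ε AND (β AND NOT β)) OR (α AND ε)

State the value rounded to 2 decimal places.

0.39

NOT β = 1 − 0.06 = 0.94
β AND NOT β = min(a, b) on (0.06, 0.94) = 0.06
ε AND (β AND NOT β) = min(a, b) on (0.39, 0.06) = 0.06
α AND ε = min(a, b) on (0.50, 0.39) = 0.39
(ε AND (β AND NOT β)) OR (α AND ε) = max(a, b) on (0.06, 0.39) = 0.39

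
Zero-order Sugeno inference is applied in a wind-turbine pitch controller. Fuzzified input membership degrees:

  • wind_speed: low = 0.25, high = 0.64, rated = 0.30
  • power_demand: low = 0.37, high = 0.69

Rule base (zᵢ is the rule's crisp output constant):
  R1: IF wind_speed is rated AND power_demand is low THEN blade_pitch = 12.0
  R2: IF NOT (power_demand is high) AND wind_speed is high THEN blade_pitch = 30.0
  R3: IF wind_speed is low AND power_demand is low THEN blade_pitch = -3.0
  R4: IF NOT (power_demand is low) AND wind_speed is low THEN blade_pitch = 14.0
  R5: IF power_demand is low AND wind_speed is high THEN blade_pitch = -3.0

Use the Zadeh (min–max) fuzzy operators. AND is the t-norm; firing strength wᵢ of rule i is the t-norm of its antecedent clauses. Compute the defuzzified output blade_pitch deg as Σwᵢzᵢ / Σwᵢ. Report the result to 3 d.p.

9.824

R1 (z=12.0): rated=0.30, low=0.37; AND[min(a, b)] → w = 0.30
R2 (z=30.0): ¬high=1−0.69=0.31, high=0.64; AND[min(a, b)] → w = 0.31
R3 (z=-3.0): low=0.25, low=0.37; AND[min(a, b)] → w = 0.25
R4 (z=14.0): ¬low=1−0.37=0.63, low=0.25; AND[min(a, b)] → w = 0.25
R5 (z=-3.0): low=0.37, high=0.64; AND[min(a, b)] → w = 0.37
Weighted average = (0.30·12.0 + 0.31·30.0 + 0.25·-3.0 + 0.25·14.0 + 0.37·-3.0) / (0.30 + 0.31 + 0.25 + 0.25 + 0.37)
  = 14.5400 / 1.4800 = 9.824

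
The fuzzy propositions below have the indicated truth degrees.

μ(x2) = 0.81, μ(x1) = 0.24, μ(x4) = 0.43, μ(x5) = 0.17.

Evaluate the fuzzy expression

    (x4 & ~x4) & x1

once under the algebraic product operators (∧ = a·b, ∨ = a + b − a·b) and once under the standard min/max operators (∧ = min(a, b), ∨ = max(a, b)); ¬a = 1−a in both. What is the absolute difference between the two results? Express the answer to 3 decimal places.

0.181

Under algebraic product:
  ~x4 = 1 − 0.4300 = 0.5700
  x4 & ~x4 = a·b on (0.4300, 0.5700) = 0.2451
  (x4 & ~x4) & x1 = a·b on (0.2451, 0.2400) = 0.0588
  → value = 0.0588
Under standard min/max:
  ~x4 = 1 − 0.43 = 0.57
  x4 & ~x4 = min(a, b) on (0.43, 0.57) = 0.43
  (x4 & ~x4) & x1 = min(a, b) on (0.43, 0.24) = 0.24
  → value = 0.2400
|0.0588 − 0.2400| = 0.181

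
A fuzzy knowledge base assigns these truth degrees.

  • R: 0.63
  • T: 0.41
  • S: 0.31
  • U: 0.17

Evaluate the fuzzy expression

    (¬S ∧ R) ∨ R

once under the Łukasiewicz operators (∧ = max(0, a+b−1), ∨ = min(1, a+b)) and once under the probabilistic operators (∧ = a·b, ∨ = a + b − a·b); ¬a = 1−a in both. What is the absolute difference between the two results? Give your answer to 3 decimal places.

Under Łukasiewicz:
  ¬S = 1 − 0.31 = 0.69
  ¬S ∧ R = max(0, a+b−1) on (0.69, 0.63) = 0.32
  (¬S ∧ R) ∨ R = min(1, a+b) on (0.32, 0.63) = 0.95
  → value = 0.9500
Under probabilistic:
  ¬S = 1 − 0.3100 = 0.6900
  ¬S ∧ R = a·b on (0.6900, 0.6300) = 0.4347
  (¬S ∧ R) ∨ R = a + b − a·b on (0.4347, 0.6300) = 0.7908
  → value = 0.7908
|0.9500 − 0.7908| = 0.159

0.159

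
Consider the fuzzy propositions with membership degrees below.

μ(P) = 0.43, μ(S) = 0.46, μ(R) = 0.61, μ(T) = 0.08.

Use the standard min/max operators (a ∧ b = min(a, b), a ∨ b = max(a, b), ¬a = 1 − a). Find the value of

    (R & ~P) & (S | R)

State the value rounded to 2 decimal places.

~P = 1 − 0.43 = 0.57
R & ~P = min(a, b) on (0.61, 0.57) = 0.57
S | R = max(a, b) on (0.46, 0.61) = 0.61
(R & ~P) & (S | R) = min(a, b) on (0.57, 0.61) = 0.57

0.57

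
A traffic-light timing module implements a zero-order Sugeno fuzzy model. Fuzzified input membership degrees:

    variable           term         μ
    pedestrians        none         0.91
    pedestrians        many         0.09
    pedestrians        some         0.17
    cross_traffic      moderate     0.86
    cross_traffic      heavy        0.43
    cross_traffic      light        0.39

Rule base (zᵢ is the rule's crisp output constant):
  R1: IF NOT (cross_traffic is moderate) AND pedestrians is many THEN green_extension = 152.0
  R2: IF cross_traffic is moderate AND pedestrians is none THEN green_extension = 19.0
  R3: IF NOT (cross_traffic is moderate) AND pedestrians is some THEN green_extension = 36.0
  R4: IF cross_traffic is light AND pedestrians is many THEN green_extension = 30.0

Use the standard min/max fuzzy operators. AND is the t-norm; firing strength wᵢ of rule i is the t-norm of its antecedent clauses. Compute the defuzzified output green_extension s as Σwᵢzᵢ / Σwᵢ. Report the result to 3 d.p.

32.000

R1 (z=152.0): ¬moderate=1−0.86=0.14, many=0.09; AND[min(a, b)] → w = 0.09
R2 (z=19.0): moderate=0.86, none=0.91; AND[min(a, b)] → w = 0.86
R3 (z=36.0): ¬moderate=1−0.86=0.14, some=0.17; AND[min(a, b)] → w = 0.14
R4 (z=30.0): light=0.39, many=0.09; AND[min(a, b)] → w = 0.09
Weighted average = (0.09·152.0 + 0.86·19.0 + 0.14·36.0 + 0.09·30.0) / (0.09 + 0.86 + 0.14 + 0.09)
  = 37.7600 / 1.1800 = 32.000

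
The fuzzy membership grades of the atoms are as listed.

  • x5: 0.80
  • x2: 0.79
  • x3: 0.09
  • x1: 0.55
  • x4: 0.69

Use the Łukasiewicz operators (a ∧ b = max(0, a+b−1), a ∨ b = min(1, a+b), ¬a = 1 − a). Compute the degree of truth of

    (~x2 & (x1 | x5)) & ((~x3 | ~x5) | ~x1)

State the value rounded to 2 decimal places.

0.21

~x2 = 1 − 0.79 = 0.21
x1 | x5 = min(1, a+b) on (0.55, 0.80) = 1.00
~x2 & (x1 | x5) = max(0, a+b−1) on (0.21, 1.00) = 0.21
~x3 = 1 − 0.09 = 0.91
~x5 = 1 − 0.80 = 0.20
~x3 | ~x5 = min(1, a+b) on (0.91, 0.20) = 1.00
~x1 = 1 − 0.55 = 0.45
(~x3 | ~x5) | ~x1 = min(1, a+b) on (1.00, 0.45) = 1.00
(~x2 & (x1 | x5)) & ((~x3 | ~x5) | ~x1) = max(0, a+b−1) on (0.21, 1.00) = 0.21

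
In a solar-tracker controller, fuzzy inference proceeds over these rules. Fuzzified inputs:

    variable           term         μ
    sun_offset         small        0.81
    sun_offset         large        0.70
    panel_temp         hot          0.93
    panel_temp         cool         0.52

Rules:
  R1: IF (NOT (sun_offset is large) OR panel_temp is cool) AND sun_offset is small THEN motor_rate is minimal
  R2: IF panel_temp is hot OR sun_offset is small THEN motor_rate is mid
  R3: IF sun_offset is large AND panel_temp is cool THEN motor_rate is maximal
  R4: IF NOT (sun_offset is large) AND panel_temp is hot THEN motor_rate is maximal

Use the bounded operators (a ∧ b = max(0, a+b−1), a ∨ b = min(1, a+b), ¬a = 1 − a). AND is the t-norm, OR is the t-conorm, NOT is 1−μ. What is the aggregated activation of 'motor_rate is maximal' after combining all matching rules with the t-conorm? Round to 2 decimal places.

0.45

R1: (¬large=1−0.70=0.30 OR cool=0.52) = 0.82; AND[max(0, a+b−1)] with small=0.81 → w = 0.63
R2: hot=0.93, small=0.81; OR[min(1, a+b)] → w = 1.00
R3: large=0.70, cool=0.52; AND[max(0, a+b−1)] → w = 0.22
R4: ¬large=1−0.70=0.30, hot=0.93; AND[max(0, a+b−1)] → w = 0.23
Rules with consequent 'maximal': {R3, R4} → strengths 0.22, 0.23
Aggregate via t-conorm [min(1, a+b)]: 0.45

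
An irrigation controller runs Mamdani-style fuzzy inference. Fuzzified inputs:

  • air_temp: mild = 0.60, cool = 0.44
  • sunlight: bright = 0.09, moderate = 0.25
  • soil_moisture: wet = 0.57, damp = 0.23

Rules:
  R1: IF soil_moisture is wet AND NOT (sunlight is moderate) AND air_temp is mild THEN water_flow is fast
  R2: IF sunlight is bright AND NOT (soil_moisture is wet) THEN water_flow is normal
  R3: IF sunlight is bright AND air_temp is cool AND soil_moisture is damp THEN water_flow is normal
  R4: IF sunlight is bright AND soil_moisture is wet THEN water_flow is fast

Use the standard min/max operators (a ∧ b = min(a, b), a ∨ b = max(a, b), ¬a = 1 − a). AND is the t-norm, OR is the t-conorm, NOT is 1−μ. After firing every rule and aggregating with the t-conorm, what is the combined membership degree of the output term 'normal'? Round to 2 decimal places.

R1: wet=0.57, ¬moderate=1−0.25=0.75, mild=0.60; AND[min(a, b)] → w = 0.57
R2: bright=0.09, ¬wet=1−0.57=0.43; AND[min(a, b)] → w = 0.09
R3: bright=0.09, cool=0.44, damp=0.23; AND[min(a, b)] → w = 0.09
R4: bright=0.09, wet=0.57; AND[min(a, b)] → w = 0.09
Rules with consequent 'normal': {R2, R3} → strengths 0.09, 0.09
Aggregate via t-conorm [max(a, b)]: 0.09

0.09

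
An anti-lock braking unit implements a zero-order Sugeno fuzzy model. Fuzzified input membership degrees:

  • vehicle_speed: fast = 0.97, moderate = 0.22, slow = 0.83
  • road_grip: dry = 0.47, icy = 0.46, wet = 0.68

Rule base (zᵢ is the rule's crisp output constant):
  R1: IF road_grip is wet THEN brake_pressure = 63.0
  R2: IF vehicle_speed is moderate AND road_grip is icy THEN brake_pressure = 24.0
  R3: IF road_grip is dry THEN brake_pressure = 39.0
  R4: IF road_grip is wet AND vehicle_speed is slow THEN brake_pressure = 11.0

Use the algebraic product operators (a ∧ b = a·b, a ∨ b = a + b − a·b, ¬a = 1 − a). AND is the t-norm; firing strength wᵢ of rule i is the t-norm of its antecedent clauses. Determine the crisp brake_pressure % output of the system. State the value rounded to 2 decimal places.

38.45

R1 (z=63.0): wet=0.68 → w = 0.6800
R2 (z=24.0): moderate=0.22, icy=0.46; AND[a·b] → w = 0.1012
R3 (z=39.0): dry=0.47 → w = 0.4700
R4 (z=11.0): wet=0.68, slow=0.83; AND[a·b] → w = 0.5644
Weighted average = (0.6800·63.0 + 0.1012·24.0 + 0.4700·39.0 + 0.5644·11.0) / (0.6800 + 0.1012 + 0.4700 + 0.5644)
  = 69.8072 / 1.8156 = 38.45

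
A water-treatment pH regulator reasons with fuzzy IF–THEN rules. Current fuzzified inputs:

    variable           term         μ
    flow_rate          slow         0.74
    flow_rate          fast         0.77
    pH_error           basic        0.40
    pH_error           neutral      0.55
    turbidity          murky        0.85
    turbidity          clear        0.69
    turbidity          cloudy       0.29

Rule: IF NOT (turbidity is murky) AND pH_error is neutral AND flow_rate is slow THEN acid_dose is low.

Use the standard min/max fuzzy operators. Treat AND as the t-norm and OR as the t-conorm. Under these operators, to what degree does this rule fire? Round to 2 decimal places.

0.15

firing strength: ¬murky=1−0.85=0.15, neutral=0.55, slow=0.74; AND[min(a, b)] → w = 0.15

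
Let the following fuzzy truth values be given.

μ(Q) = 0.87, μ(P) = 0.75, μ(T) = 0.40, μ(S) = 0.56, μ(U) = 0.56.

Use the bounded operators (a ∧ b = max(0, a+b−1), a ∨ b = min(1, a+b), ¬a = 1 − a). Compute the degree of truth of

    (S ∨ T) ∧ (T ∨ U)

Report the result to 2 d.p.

0.92

S ∨ T = min(1, a+b) on (0.56, 0.40) = 0.96
T ∨ U = min(1, a+b) on (0.40, 0.56) = 0.96
(S ∨ T) ∧ (T ∨ U) = max(0, a+b−1) on (0.96, 0.96) = 0.92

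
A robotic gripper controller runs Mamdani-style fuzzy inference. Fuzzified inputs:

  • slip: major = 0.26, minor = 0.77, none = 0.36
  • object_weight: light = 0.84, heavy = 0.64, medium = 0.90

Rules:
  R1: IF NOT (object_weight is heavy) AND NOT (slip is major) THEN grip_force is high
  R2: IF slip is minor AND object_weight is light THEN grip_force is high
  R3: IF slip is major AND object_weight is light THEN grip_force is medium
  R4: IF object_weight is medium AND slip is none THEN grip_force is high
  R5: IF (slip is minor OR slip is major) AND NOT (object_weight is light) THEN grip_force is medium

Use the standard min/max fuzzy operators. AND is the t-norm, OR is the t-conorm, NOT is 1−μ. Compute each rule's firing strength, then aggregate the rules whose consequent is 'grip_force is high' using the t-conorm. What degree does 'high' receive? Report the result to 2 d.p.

0.77

R1: ¬heavy=1−0.64=0.36, ¬major=1−0.26=0.74; AND[min(a, b)] → w = 0.36
R2: minor=0.77, light=0.84; AND[min(a, b)] → w = 0.77
R3: major=0.26, light=0.84; AND[min(a, b)] → w = 0.26
R4: medium=0.90, none=0.36; AND[min(a, b)] → w = 0.36
R5: (minor=0.77 OR major=0.26) = 0.77; AND[min(a, b)] with ¬light=1−0.84=0.16 → w = 0.16
Rules with consequent 'high': {R1, R2, R4} → strengths 0.36, 0.77, 0.36
Aggregate via t-conorm [max(a, b)]: 0.77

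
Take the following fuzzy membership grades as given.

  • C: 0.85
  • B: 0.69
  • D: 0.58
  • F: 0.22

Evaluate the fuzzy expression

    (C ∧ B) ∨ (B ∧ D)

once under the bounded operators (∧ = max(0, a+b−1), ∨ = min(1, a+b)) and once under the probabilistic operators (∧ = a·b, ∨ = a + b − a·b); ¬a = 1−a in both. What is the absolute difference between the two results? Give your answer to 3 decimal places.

Under bounded:
  C ∧ B = max(0, a+b−1) on (0.85, 0.69) = 0.54
  B ∧ D = max(0, a+b−1) on (0.69, 0.58) = 0.27
  (C ∧ B) ∨ (B ∧ D) = min(1, a+b) on (0.54, 0.27) = 0.81
  → value = 0.8100
Under probabilistic:
  C ∧ B = a·b on (0.8500, 0.6900) = 0.5865
  B ∧ D = a·b on (0.6900, 0.5800) = 0.4002
  (C ∧ B) ∨ (B ∧ D) = a + b − a·b on (0.5865, 0.4002) = 0.7520
  → value = 0.7520
|0.8100 − 0.7520| = 0.058

0.058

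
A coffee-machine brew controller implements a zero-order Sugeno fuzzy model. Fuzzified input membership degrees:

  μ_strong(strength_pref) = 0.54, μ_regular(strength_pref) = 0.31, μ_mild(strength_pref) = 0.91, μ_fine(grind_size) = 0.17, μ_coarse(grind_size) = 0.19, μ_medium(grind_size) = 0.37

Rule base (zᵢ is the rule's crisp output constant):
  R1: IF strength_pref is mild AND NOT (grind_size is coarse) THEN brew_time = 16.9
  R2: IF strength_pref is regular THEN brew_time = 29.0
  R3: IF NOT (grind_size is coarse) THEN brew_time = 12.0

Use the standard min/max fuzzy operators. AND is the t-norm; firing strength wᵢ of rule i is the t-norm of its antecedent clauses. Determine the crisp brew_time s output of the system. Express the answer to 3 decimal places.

R1 (z=16.9): mild=0.91, ¬coarse=1−0.19=0.81; AND[min(a, b)] → w = 0.81
R2 (z=29.0): regular=0.31 → w = 0.31
R3 (z=12.0): ¬coarse=1−0.19=0.81 → w = 0.81
Weighted average = (0.81·16.9 + 0.31·29.0 + 0.81·12.0) / (0.81 + 0.31 + 0.81)
  = 32.3990 / 1.9300 = 16.787

16.787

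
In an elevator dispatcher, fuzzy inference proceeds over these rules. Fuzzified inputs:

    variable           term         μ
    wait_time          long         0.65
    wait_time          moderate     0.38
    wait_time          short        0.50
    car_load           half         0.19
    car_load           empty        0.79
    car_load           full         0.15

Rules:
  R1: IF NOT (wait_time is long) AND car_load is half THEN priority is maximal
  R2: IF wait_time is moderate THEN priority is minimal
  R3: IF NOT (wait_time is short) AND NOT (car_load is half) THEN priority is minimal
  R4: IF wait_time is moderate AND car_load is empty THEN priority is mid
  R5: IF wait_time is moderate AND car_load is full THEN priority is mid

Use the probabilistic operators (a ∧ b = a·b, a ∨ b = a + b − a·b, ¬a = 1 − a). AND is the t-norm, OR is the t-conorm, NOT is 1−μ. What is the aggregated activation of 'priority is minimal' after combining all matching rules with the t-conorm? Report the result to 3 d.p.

0.631

R1: ¬long=1−0.65=0.35, half=0.19; AND[a·b] → w = 0.0665
R2: moderate=0.38 → w = 0.3800
R3: ¬short=1−0.50=0.50, ¬half=1−0.19=0.81; AND[a·b] → w = 0.4050
R4: moderate=0.38, empty=0.79; AND[a·b] → w = 0.3002
R5: moderate=0.38, full=0.15; AND[a·b] → w = 0.0570
Rules with consequent 'minimal': {R2, R3} → strengths 0.3800, 0.4050
Aggregate via t-conorm [a + b − a·b]: 0.6311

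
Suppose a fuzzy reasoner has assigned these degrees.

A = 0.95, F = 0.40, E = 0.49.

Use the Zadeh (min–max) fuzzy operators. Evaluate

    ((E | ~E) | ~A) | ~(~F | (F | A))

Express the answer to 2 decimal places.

0.51

~E = 1 − 0.49 = 0.51
E | ~E = max(a, b) on (0.49, 0.51) = 0.51
~A = 1 − 0.95 = 0.05
(E | ~E) | ~A = max(a, b) on (0.51, 0.05) = 0.51
~F = 1 − 0.40 = 0.60
F | A = max(a, b) on (0.40, 0.95) = 0.95
~F | (F | A) = max(a, b) on (0.60, 0.95) = 0.95
~(~F | (F | A)) = 1 − 0.95 = 0.05
((E | ~E) | ~A) | ~(~F | (F | A)) = max(a, b) on (0.51, 0.05) = 0.51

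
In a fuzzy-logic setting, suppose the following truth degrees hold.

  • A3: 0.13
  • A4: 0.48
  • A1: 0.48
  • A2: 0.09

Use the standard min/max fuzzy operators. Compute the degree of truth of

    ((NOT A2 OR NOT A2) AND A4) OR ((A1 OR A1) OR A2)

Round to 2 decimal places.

0.48

NOT A2 = 1 − 0.09 = 0.91
NOT A2 = 1 − 0.09 = 0.91
NOT A2 OR NOT A2 = max(a, b) on (0.91, 0.91) = 0.91
(NOT A2 OR NOT A2) AND A4 = min(a, b) on (0.91, 0.48) = 0.48
A1 OR A1 = max(a, b) on (0.48, 0.48) = 0.48
(A1 OR A1) OR A2 = max(a, b) on (0.48, 0.09) = 0.48
((NOT A2 OR NOT A2) AND A4) OR ((A1 OR A1) OR A2) = max(a, b) on (0.48, 0.48) = 0.48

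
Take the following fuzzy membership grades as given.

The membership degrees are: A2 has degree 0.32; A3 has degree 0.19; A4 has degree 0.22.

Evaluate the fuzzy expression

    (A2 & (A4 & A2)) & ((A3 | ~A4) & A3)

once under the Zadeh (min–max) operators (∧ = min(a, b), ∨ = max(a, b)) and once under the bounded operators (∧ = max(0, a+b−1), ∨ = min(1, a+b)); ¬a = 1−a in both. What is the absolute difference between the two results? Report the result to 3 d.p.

0.190

Under Zadeh (min–max):
  A4 & A2 = min(a, b) on (0.22, 0.32) = 0.22
  A2 & (A4 & A2) = min(a, b) on (0.32, 0.22) = 0.22
  ~A4 = 1 − 0.22 = 0.78
  A3 | ~A4 = max(a, b) on (0.19, 0.78) = 0.78
  (A3 | ~A4) & A3 = min(a, b) on (0.78, 0.19) = 0.19
  (A2 & (A4 & A2)) & ((A3 | ~A4) & A3) = min(a, b) on (0.22, 0.19) = 0.19
  → value = 0.1900
Under bounded:
  A4 & A2 = max(0, a+b−1) on (0.22, 0.32) = 0.00
  A2 & (A4 & A2) = max(0, a+b−1) on (0.32, 0.00) = 0.00
  ~A4 = 1 − 0.22 = 0.78
  A3 | ~A4 = min(1, a+b) on (0.19, 0.78) = 0.97
  (A3 | ~A4) & A3 = max(0, a+b−1) on (0.97, 0.19) = 0.16
  (A2 & (A4 & A2)) & ((A3 | ~A4) & A3) = max(0, a+b−1) on (0.00, 0.16) = 0.00
  → value = 0.0000
|0.1900 − 0.0000| = 0.190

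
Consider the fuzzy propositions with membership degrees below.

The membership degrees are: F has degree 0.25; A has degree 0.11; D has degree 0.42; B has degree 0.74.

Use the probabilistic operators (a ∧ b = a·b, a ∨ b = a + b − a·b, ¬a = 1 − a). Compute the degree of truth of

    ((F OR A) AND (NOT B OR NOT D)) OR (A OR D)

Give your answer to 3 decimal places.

F OR A = a + b − a·b on (0.2500, 0.1100) = 0.3325
NOT B = 1 − 0.7400 = 0.2600
NOT D = 1 − 0.4200 = 0.5800
NOT B OR NOT D = a + b − a·b on (0.2600, 0.5800) = 0.6892
(F OR A) AND (NOT B OR NOT D) = a·b on (0.3325, 0.6892) = 0.2292
A OR D = a + b − a·b on (0.1100, 0.4200) = 0.4838
((F OR A) AND (NOT B OR NOT D)) OR (A OR D) = a + b − a·b on (0.2292, 0.4838) = 0.6021

0.602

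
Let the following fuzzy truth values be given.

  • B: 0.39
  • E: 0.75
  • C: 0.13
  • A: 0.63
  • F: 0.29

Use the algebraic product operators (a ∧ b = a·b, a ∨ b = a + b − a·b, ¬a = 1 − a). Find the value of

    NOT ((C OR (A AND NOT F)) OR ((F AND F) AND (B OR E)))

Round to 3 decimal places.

0.447

NOT F = 1 − 0.2900 = 0.7100
A AND NOT F = a·b on (0.6300, 0.7100) = 0.4473
C OR (A AND NOT F) = a + b − a·b on (0.1300, 0.4473) = 0.5192
F AND F = a·b on (0.2900, 0.2900) = 0.0841
B OR E = a + b − a·b on (0.3900, 0.7500) = 0.8475
(F AND F) AND (B OR E) = a·b on (0.0841, 0.8475) = 0.0713
(C OR (A AND NOT F)) OR ((F AND F) AND (B OR E)) = a + b − a·b on (0.5192, 0.0713) = 0.5534
NOT ((C OR (A AND NOT F)) OR ((F AND F) AND (B OR E))) = 1 − 0.5534 = 0.4466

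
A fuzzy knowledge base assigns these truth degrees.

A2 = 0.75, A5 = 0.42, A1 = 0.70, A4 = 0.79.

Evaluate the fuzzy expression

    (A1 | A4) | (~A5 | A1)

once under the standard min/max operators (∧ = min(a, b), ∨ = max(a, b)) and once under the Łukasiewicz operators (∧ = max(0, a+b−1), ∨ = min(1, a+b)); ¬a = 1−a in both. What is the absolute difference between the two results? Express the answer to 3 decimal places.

Under standard min/max:
  A1 | A4 = max(a, b) on (0.70, 0.79) = 0.79
  ~A5 = 1 − 0.42 = 0.58
  ~A5 | A1 = max(a, b) on (0.58, 0.70) = 0.70
  (A1 | A4) | (~A5 | A1) = max(a, b) on (0.79, 0.70) = 0.79
  → value = 0.7900
Under Łukasiewicz:
  A1 | A4 = min(1, a+b) on (0.70, 0.79) = 1.00
  ~A5 = 1 − 0.42 = 0.58
  ~A5 | A1 = min(1, a+b) on (0.58, 0.70) = 1.00
  (A1 | A4) | (~A5 | A1) = min(1, a+b) on (1.00, 1.00) = 1.00
  → value = 1.0000
|0.7900 − 1.0000| = 0.210

0.210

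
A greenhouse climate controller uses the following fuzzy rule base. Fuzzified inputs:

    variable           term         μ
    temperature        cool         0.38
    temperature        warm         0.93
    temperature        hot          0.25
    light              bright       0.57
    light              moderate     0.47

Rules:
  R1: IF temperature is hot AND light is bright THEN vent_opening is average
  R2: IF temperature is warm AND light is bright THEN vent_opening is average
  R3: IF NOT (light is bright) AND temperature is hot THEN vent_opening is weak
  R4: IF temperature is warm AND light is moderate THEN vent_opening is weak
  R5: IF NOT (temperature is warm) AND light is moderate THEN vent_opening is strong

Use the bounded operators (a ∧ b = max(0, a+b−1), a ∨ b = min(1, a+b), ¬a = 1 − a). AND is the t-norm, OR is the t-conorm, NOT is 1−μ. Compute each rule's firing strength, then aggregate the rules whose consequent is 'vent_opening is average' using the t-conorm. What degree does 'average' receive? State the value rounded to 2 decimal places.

0.50

R1: hot=0.25, bright=0.57; AND[max(0, a+b−1)] → w = 0.00
R2: warm=0.93, bright=0.57; AND[max(0, a+b−1)] → w = 0.50
R3: ¬bright=1−0.57=0.43, hot=0.25; AND[max(0, a+b−1)] → w = 0.00
R4: warm=0.93, moderate=0.47; AND[max(0, a+b−1)] → w = 0.40
R5: ¬warm=1−0.93=0.07, moderate=0.47; AND[max(0, a+b−1)] → w = 0.00
Rules with consequent 'average': {R1, R2} → strengths 0.00, 0.50
Aggregate via t-conorm [min(1, a+b)]: 0.50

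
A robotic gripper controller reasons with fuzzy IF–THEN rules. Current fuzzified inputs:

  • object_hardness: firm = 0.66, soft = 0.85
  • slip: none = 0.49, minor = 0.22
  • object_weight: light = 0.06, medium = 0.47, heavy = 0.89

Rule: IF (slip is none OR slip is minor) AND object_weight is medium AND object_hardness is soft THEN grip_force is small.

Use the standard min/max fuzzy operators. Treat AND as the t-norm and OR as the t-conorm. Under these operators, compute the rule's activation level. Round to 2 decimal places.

0.47

firing strength: (none=0.49 OR minor=0.22) = 0.49; AND[min(a, b)] with medium=0.47, soft=0.85 → w = 0.47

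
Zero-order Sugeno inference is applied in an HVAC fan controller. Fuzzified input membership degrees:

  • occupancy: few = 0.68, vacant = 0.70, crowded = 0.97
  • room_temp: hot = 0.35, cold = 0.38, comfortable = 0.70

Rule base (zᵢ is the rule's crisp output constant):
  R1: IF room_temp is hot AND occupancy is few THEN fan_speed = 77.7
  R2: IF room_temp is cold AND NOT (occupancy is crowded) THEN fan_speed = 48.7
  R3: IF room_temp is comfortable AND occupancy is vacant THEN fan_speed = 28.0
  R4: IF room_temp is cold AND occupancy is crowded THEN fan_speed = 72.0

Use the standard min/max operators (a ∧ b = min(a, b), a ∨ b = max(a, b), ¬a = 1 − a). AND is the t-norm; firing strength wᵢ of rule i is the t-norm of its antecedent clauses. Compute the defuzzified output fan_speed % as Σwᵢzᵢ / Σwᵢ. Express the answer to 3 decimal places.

R1 (z=77.7): hot=0.35, few=0.68; AND[min(a, b)] → w = 0.35
R2 (z=48.7): cold=0.38, ¬crowded=1−0.97=0.03; AND[min(a, b)] → w = 0.03
R3 (z=28.0): comfortable=0.70, vacant=0.70; AND[min(a, b)] → w = 0.70
R4 (z=72.0): cold=0.38, crowded=0.97; AND[min(a, b)] → w = 0.38
Weighted average = (0.35·77.7 + 0.03·48.7 + 0.70·28.0 + 0.38·72.0) / (0.35 + 0.03 + 0.70 + 0.38)
  = 75.6160 / 1.4600 = 51.792

51.792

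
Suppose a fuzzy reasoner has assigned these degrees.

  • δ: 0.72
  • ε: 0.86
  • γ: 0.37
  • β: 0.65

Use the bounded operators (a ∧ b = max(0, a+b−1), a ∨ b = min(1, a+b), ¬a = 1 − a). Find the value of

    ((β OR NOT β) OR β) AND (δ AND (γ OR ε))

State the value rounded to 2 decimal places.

0.72

NOT β = 1 − 0.65 = 0.35
β OR NOT β = min(1, a+b) on (0.65, 0.35) = 1.00
(β OR NOT β) OR β = min(1, a+b) on (1.00, 0.65) = 1.00
γ OR ε = min(1, a+b) on (0.37, 0.86) = 1.00
δ AND (γ OR ε) = max(0, a+b−1) on (0.72, 1.00) = 0.72
((β OR NOT β) OR β) AND (δ AND (γ OR ε)) = max(0, a+b−1) on (1.00, 0.72) = 0.72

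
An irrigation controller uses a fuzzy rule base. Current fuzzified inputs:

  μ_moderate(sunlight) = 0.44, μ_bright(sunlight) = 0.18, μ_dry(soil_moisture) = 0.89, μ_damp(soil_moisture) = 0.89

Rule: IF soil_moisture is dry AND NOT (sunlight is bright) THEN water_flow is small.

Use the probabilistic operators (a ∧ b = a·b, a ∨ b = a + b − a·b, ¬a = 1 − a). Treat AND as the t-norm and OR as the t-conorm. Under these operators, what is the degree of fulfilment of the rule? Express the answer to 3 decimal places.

0.730

firing strength: dry=0.89, ¬bright=1−0.18=0.82; AND[a·b] → w = 0.7298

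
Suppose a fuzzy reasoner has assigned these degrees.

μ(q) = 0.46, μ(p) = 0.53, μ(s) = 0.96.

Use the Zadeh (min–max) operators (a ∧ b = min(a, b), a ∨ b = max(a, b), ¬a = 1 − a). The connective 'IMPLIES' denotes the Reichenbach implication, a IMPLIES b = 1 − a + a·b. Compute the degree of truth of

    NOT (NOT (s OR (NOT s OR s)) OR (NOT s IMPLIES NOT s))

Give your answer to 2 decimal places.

NOT s = 1 − 0.96 = 0.04
NOT s OR s = max(a, b) on (0.04, 0.96) = 0.96
s OR (NOT s OR s) = max(a, b) on (0.96, 0.96) = 0.96
NOT (s OR (NOT s OR s)) = 1 − 0.96 = 0.04
NOT s = 1 − 0.96 = 0.04
NOT s = 1 − 0.96 = 0.04
NOT s IMPLIES NOT s  [Reichenbach: 1 − a + a·b] with a=0.04, b=0.04 → 0.96
NOT (s OR (NOT s OR s)) OR (NOT s IMPLIES NOT s) = max(a, b) on (0.04, 0.96) = 0.96
NOT (NOT (s OR (NOT s OR s)) OR (NOT s IMPLIES NOT s)) = 1 − 0.96 = 0.04

0.04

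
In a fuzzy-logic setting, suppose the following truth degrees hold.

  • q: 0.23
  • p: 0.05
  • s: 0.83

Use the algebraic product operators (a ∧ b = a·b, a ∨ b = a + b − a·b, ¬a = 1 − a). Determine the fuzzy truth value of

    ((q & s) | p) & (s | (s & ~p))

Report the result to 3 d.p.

q & s = a·b on (0.2300, 0.8300) = 0.1909
(q & s) | p = a + b − a·b on (0.1909, 0.0500) = 0.2314
~p = 1 − 0.0500 = 0.9500
s & ~p = a·b on (0.8300, 0.9500) = 0.7885
s | (s & ~p) = a + b − a·b on (0.8300, 0.7885) = 0.9640
((q & s) | p) & (s | (s & ~p)) = a·b on (0.2314, 0.9640) = 0.2230

0.223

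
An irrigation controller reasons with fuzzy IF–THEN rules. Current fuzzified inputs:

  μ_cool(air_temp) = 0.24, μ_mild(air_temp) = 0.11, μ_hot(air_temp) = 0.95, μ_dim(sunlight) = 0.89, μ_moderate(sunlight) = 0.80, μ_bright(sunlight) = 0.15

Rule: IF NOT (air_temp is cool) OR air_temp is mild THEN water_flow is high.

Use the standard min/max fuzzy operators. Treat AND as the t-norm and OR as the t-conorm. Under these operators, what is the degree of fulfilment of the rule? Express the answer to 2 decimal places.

0.76

firing strength: ¬cool=1−0.24=0.76, mild=0.11; OR[max(a, b)] → w = 0.76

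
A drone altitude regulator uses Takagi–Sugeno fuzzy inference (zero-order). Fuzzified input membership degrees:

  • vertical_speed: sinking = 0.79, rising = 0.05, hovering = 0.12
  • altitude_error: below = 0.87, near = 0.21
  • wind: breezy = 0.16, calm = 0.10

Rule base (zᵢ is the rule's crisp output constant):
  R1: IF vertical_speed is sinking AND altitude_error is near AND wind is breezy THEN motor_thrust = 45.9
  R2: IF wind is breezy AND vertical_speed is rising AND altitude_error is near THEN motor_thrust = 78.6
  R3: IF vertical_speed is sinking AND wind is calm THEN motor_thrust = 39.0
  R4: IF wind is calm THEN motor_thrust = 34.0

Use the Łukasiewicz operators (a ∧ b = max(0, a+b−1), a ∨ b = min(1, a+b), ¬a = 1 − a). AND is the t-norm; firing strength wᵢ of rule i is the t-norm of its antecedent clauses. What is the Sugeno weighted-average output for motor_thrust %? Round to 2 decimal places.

34.00

R1 (z=45.9): sinking=0.79, near=0.21, breezy=0.16; AND[max(0, a+b−1)] → w = 0.00
R2 (z=78.6): breezy=0.16, rising=0.05, near=0.21; AND[max(0, a+b−1)] → w = 0.00
R3 (z=39.0): sinking=0.79, calm=0.10; AND[max(0, a+b−1)] → w = 0.00
R4 (z=34.0): calm=0.10 → w = 0.10
Weighted average = (0.00·45.9 + 0.00·78.6 + 0.00·39.0 + 0.10·34.0) / (0.00 + 0.00 + 0.00 + 0.10)
  = 3.4000 / 0.1000 = 34.00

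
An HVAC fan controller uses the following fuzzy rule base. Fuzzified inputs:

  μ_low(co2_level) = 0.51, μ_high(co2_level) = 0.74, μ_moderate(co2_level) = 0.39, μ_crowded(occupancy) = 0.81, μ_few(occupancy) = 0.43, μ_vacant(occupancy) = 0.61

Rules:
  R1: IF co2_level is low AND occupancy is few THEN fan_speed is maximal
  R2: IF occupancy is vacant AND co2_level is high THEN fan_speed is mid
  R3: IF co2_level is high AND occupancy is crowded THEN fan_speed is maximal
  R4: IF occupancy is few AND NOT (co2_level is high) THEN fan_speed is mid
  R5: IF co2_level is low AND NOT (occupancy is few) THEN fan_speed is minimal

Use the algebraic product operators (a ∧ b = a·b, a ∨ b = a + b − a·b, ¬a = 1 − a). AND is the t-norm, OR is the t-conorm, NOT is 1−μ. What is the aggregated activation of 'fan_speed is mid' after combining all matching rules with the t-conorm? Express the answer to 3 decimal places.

0.513

R1: low=0.51, few=0.43; AND[a·b] → w = 0.2193
R2: vacant=0.61, high=0.74; AND[a·b] → w = 0.4514
R3: high=0.74, crowded=0.81; AND[a·b] → w = 0.5994
R4: few=0.43, ¬high=1−0.74=0.26; AND[a·b] → w = 0.1118
R5: low=0.51, ¬few=1−0.43=0.57; AND[a·b] → w = 0.2907
Rules with consequent 'mid': {R2, R4} → strengths 0.4514, 0.1118
Aggregate via t-conorm [a + b − a·b]: 0.5127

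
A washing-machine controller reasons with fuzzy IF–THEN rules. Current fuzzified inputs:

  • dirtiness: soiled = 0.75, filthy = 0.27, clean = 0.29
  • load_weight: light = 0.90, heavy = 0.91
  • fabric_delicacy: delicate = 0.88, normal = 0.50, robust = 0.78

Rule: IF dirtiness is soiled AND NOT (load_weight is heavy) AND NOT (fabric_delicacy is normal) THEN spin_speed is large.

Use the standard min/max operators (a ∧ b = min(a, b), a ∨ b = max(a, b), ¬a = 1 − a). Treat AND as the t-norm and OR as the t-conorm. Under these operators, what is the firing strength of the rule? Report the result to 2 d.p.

0.09

firing strength: soiled=0.75, ¬heavy=1−0.91=0.09, ¬normal=1−0.50=0.50; AND[min(a, b)] → w = 0.09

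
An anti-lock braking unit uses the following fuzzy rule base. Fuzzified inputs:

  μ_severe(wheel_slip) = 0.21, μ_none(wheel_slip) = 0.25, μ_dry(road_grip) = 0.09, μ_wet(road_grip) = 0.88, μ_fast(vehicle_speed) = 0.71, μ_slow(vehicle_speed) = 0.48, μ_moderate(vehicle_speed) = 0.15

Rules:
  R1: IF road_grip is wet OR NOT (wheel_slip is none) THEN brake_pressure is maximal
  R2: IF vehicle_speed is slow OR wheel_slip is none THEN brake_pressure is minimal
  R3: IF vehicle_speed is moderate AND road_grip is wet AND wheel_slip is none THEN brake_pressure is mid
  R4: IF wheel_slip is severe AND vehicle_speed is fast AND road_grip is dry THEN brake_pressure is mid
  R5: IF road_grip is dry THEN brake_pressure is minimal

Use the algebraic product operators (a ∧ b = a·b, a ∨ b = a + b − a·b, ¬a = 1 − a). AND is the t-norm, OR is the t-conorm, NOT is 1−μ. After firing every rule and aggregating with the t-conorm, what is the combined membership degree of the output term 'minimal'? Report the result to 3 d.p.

R1: wet=0.88, ¬none=1−0.25=0.75; OR[a + b − a·b] → w = 0.9700
R2: slow=0.48, none=0.25; OR[a + b − a·b] → w = 0.6100
R3: moderate=0.15, wet=0.88, none=0.25; AND[a·b] → w = 0.0330
R4: severe=0.21, fast=0.71, dry=0.09; AND[a·b] → w = 0.0134
R5: dry=0.09 → w = 0.0900
Rules with consequent 'minimal': {R2, R5} → strengths 0.6100, 0.0900
Aggregate via t-conorm [a + b − a·b]: 0.6451

0.645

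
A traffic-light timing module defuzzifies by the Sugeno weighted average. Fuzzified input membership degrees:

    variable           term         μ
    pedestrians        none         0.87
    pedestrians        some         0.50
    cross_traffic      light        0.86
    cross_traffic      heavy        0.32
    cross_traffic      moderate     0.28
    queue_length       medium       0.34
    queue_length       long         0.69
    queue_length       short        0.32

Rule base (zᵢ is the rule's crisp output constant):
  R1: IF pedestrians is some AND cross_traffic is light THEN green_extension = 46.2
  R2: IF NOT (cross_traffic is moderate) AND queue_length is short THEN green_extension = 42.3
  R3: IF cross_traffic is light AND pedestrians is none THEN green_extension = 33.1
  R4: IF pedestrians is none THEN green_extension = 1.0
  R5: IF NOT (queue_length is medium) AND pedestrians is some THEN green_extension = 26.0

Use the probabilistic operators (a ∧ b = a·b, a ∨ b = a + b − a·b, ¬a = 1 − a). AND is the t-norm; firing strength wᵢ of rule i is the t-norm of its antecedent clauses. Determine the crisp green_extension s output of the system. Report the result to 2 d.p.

24.47

R1 (z=46.2): some=0.50, light=0.86; AND[a·b] → w = 0.4300
R2 (z=42.3): ¬moderate=1−0.28=0.72, short=0.32; AND[a·b] → w = 0.2304
R3 (z=33.1): light=0.86, none=0.87; AND[a·b] → w = 0.7482
R4 (z=1.0): none=0.87 → w = 0.8700
R5 (z=26.0): ¬medium=1−0.34=0.66, some=0.50; AND[a·b] → w = 0.3300
Weighted average = (0.4300·46.2 + 0.2304·42.3 + 0.7482·33.1 + 0.8700·1.0 + 0.3300·26.0) / (0.4300 + 0.2304 + 0.7482 + 0.8700 + 0.3300)
  = 63.8273 / 2.6086 = 24.47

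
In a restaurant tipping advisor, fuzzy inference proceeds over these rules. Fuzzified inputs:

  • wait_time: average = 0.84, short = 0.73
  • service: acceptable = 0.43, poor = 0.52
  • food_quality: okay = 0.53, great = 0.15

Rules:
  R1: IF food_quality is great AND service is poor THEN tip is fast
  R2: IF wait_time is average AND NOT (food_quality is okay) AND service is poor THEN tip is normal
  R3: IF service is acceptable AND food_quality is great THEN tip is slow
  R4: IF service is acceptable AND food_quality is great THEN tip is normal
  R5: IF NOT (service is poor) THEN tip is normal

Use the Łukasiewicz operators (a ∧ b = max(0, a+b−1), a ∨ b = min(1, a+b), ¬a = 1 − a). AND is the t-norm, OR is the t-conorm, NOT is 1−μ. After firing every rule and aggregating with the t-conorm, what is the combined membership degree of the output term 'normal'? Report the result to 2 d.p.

0.48

R1: great=0.15, poor=0.52; AND[max(0, a+b−1)] → w = 0.00
R2: average=0.84, ¬okay=1−0.53=0.47, poor=0.52; AND[max(0, a+b−1)] → w = 0.00
R3: acceptable=0.43, great=0.15; AND[max(0, a+b−1)] → w = 0.00
R4: acceptable=0.43, great=0.15; AND[max(0, a+b−1)] → w = 0.00
R5: ¬poor=1−0.52=0.48 → w = 0.48
Rules with consequent 'normal': {R2, R4, R5} → strengths 0.00, 0.00, 0.48
Aggregate via t-conorm [min(1, a+b)]: 0.48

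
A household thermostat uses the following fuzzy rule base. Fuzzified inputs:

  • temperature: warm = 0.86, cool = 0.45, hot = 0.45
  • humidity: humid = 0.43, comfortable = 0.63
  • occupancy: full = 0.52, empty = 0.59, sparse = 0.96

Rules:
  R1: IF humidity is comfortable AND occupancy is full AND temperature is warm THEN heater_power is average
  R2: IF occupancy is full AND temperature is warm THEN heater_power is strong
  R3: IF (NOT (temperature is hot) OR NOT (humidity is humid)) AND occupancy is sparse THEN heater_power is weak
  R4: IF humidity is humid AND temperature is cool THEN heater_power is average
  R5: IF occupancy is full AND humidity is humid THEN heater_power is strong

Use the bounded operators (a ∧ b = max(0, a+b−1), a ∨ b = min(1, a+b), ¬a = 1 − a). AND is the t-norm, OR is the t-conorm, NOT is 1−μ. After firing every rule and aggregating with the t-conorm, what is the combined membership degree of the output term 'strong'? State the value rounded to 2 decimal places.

0.38

R1: comfortable=0.63, full=0.52, warm=0.86; AND[max(0, a+b−1)] → w = 0.01
R2: full=0.52, warm=0.86; AND[max(0, a+b−1)] → w = 0.38
R3: (¬hot=1−0.45=0.55 OR ¬humid=1−0.43=0.57) = 1.00; AND[max(0, a+b−1)] with sparse=0.96 → w = 0.96
R4: humid=0.43, cool=0.45; AND[max(0, a+b−1)] → w = 0.00
R5: full=0.52, humid=0.43; AND[max(0, a+b−1)] → w = 0.00
Rules with consequent 'strong': {R2, R5} → strengths 0.38, 0.00
Aggregate via t-conorm [min(1, a+b)]: 0.38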